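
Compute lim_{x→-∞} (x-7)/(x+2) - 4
Evaluate the dominant behaviour as x → -∞; each term tends to a finite value or vanishes.
Limit = -3.

Final answer: -3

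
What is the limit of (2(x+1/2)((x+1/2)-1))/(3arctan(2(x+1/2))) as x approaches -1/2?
Both numerator and denominator → 0 as x → -1/2; this is a 0/0 indeterminate form.
Expand each to leading order near x = -1/2: numerator ~ -2·(x + 1/2), denominator ~ 6·(x + 1/2).
The limit of the ratio is -1/3.

Final answer: -1/3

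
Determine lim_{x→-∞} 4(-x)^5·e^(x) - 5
The product is a 0·∞ indeterminate form at x → -∞.
Rewrite the product as 4(-x)^5 / e^(-x) (an ∞/∞ form) and apply L'Hôpital, or use the standard hierarchy e^(|x|) ≫ |(-x)^5| as x → -∞.
The indeterminate product → 0, so the limit = -5.

Final answer: -5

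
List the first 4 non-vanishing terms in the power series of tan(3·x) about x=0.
4131·x^7/35 + 162·x^5/5 + 9·x^3 + 3·x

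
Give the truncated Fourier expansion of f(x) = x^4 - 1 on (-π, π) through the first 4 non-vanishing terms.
(48 - 8·π^2)·cos(x) + (-3 + 2·π^2)·cos(2·x) + (16/27 - 8·π^2/9)·cos(3·x) - 1 + π^4/5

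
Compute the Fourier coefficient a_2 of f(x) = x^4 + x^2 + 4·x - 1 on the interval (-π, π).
a_2 = (1/π) ∫_{-π}^{π} f(x)·cos(2x) dx.
Evaluate the integral (use parity and integration by parts as needed): a_2 = -2 + 2·π^2.

Final answer: -2 + 2·π^2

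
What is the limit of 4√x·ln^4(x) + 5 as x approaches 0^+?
The product is a 0·∞ indeterminate form at x → 0⁺.
Rewrite the product as 4·ln^4(x) / x^(-1/2) and apply L'Hôpital, or use the standard hierarchy x^(-1/2) ≫ |ln x|^4 as x → 0⁺.
The indeterminate product → 0, so the limit = 5.

Final answer: 5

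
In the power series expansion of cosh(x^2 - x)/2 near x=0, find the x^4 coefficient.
Expand to order 4: cosh(x^2 - x)/2 = 13·x^4/48 - x^3/2 + x^2/4 + 1/2 + O(x^5).
The coefficient of x^4 is 13/48.

Final answer: 13/48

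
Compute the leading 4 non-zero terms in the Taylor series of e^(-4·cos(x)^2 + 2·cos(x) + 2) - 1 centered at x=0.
-6427·x^8/6720 + 37·x^6/40 + 13·x^4/4 + 3·x^2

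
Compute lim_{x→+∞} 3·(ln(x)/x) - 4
Evaluate the dominant behaviour as x → +∞; each term tends to a finite value or vanishes.
Limit = -4.

Final answer: -4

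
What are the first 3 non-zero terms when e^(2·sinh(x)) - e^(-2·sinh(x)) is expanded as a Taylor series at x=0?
19·x^5/10 + 10·x^3/3 + 4·x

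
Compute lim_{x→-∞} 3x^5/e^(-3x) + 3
The quotient is an ∞/∞ indeterminate form as x → -∞.
Compare growth rates of the dominant terms (exponentials ≫ polynomials ≫ logarithms), or apply L'Hôpital's rule; the quotient → 0.
Adding the constant: 0 + 3 = 3. Limit = 3.

Final answer: 3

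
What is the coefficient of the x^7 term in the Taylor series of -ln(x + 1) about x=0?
Expand to order 7: -ln(x + 1) = -x^7/7 + x^6/6 - x^5/5 + x^4/4 - x^3/3 + x^2/2 - x + O(x^8).
The coefficient of x^7 is -1/7.

Final answer: -1/7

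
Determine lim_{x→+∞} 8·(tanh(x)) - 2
Evaluate the dominant behaviour as x → +∞; each term tends to a finite value or vanishes.
Limit = 6.

Final answer: 6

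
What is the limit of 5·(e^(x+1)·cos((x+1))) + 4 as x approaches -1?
Direct substitution at x = -1 gives 9.

Final answer: 9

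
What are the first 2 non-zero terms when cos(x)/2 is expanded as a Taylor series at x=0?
1/2 - x^2/4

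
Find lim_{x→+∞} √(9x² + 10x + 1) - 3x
As x → +∞: multiply by the conjugate to get (10x+1)/(√(9x²+10x+1)+3x); the denominator ~ 6x, so the limit is 10/6 = 5/3.
Limit = 5/3.

Final answer: 5/3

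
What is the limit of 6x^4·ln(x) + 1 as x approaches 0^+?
The product is a 0·∞ indeterminate form at x → 0⁺.
Rewrite the product as 6·ln(x) / x^(-4) and apply L'Hôpital, or use the standard hierarchy x^(-4) ≫ |ln x| as x → 0⁺.
The indeterminate product → 0, so the limit = 1.

Final answer: 1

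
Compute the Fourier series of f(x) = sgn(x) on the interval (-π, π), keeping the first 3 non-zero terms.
4·sin(x)/π + 4·sin(3·x)/(3·π) + 4·sin(5·x)/(5·π)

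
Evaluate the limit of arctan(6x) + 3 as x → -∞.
Evaluate the dominant behaviour as x → -∞; each term tends to a finite value or vanishes.
Limit = 3 - π/2.

Final answer: 3 - π/2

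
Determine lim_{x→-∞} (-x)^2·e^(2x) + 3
The product is a 0·∞ indeterminate form at x → -∞.
Rewrite the product as (-x)^2 / e^(-2x) (an ∞/∞ form) and apply L'Hôpital, or use the standard hierarchy e^(2|x|) ≫ |(-x)^2| as x → -∞.
The indeterminate product → 0, so the limit = 3.

Final answer: 3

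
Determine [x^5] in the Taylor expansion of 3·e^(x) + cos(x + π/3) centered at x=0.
Expand to order 5: 3·e^(x) + cos(x + π/3) = x^5·(1/40 - √(3)/240) + 7·x^4/48 + x^3·(√(3)/12 + 1/2) + 5·x^2/4 + x·(3 - √(3)/2) + 7/2 + O(x^6).
The coefficient of x^5 is 1/40 - √(3)/240.

Final answer: 1/40 - √(3)/240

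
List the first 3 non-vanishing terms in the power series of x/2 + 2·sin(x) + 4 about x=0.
-x^3/3 + 5·x/2 + 4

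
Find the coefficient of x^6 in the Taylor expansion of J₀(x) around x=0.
Expand to order 6: J₀(x) = -x^6/2304 + x^4/64 - x^2/4 + 1 + O(x^7).
The coefficient of x^6 is -1/2304.

Final answer: -1/2304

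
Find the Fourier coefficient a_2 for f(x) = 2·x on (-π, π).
a_2 = (1/π) ∫_{-π}^{π} f(x)·cos(2x) dx.
Evaluate the integral (use parity and integration by parts as needed): a_2 = 0.

Final answer: 0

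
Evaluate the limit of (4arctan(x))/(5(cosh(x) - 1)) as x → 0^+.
Both numerator and denominator → 0 as x → 0^+; this is a 0/0 indeterminate form.
Expand each to leading order near x = 0: numerator ~ 4·x, denominator ~ 5·x^2/2.
The limit of the ratio is ∞.

Final answer: ∞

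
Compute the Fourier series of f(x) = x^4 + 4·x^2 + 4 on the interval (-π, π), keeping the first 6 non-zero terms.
(32 - 8·π^2)·cos(x) + (1 + 2·π^2)·cos(2·x) + (-8·π^2/9 - 32/27)·cos(3·x) + (13/16 + π^2/2)·cos(4·x) + (-8·π^2/25 - 352/625)·cos(5·x) + 4 + 4·π^2/3 + π^4/5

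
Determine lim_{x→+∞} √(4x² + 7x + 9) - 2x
As x → +∞: multiply by the conjugate to get (7x+9)/(√(4x²+7x+9)+2x); the denominator ~ 4x, so the limit is 7/4.
Limit = 7/4.

Final answer: 7/4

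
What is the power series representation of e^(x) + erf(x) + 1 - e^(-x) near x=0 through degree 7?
x^7·(1/2520 - 1/(21·√(π))) + x^5·(1/60 + 1/(5·√(π))) + x^3·(1/3 - 2/(3·√(π))) + x·(2/√(π) + 2) + 1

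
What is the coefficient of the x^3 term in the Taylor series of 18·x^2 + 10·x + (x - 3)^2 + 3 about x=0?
Expand to order 3: 18·x^2 + 10·x + (x - 3)^2 + 3 = 19·x^2 + 4·x + 12 + O(x^4).
The coefficient of x^3 is 0.

Final answer: 0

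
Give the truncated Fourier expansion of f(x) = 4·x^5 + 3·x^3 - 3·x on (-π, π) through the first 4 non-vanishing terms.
(-154·π^2 + 8·π^4 + 918)·sin(x) + (-4·π^4 - 45/2 + 17·π^2)·sin(2·x) + (-106·π^2/27 + 50/81 + 8·π^4/3)·sin(3·x) + (-2·π^4 + 9/8 + π^2)·sin(4·x)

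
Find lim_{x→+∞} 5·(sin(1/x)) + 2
Evaluate the dominant behaviour as x → +∞; each term tends to a finite value or vanishes.
Limit = 2.

Final answer: 2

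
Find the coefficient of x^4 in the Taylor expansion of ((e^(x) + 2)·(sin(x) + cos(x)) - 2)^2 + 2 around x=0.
Expand to order 4: ((e^(x) + 2)·(sin(x) + cos(x)) - 2)^2 + 2 = -17·x^4/6 - 2·x^3/3 + 16·x^2 + 8·x + 3 + O(x^5).
The coefficient of x^4 is -17/6.

Final answer: -17/6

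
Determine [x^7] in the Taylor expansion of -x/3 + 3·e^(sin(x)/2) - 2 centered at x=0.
Expand to order 7: -x/3 + 3·e^(sin(x)/2) - 2 = 179·x^7/30720 + 59·x^6/5120 - 23·x^5/1280 - 15·x^4/128 - 3·x^3/16 + 3·x^2/8 + 7·x/6 + 1 + O(x^8).
The coefficient of x^7 is 179/30720.

Final answer: 179/30720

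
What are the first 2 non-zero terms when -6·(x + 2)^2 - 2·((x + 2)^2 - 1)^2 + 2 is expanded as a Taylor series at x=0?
-72·x - 40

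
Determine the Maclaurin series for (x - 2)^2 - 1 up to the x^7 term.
x^2 - 4·x + 3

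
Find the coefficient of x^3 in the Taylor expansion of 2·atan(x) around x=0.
Expand to order 3: 2·atan(x) = -2·x^3/3 + 2·x + O(x^4).
The coefficient of x^3 is -2/3.

Final answer: -2/3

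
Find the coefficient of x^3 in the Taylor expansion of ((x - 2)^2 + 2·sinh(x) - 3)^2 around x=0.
Expand to order 3: ((x - 2)^2 + 2·sinh(x) - 3)^2 = -10·x^3/3 + 6·x^2 - 4·x + 1 + O(x^4).
The coefficient of x^3 is -10/3.

Final answer: -10/3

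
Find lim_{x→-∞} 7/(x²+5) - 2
Evaluate the dominant behaviour as x → -∞; each term tends to a finite value or vanishes.
Limit = -2.

Final answer: -2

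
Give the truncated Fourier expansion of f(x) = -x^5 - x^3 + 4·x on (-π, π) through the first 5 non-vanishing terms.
(-220 - 2·π^4 + 38·π^2)·sin(x) + (-4·π^2 + 2 + π^4)·sin(2·x) + (-2·π^4/3 + 172/81 + 22·π^2/27)·sin(3·x) + (-125/64 - π^2/8 + π^4/2)·sin(4·x) + (-2·π^4/5 - 2·π^2/25 + 1012/625)·sin(5·x)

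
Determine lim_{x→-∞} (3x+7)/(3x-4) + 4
Evaluate the dominant behaviour as x → -∞; each term tends to a finite value or vanishes.
Limit = 5.

Final answer: 5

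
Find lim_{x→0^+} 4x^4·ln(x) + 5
The product is a 0·∞ indeterminate form at x → 0⁺.
Rewrite the product as 4·ln(x) / x^(-4) and apply L'Hôpital, or use the standard hierarchy x^(-4) ≫ |ln x| as x → 0⁺.
The indeterminate product → 0, so the limit = 5.

Final answer: 5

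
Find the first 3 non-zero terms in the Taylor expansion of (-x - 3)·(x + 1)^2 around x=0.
-5·x^2 - 7·x - 3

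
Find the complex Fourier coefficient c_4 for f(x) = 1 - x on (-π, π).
Compute the real Fourier coefficients first: a_4 = 0, b_4 = 1/2.
Then c_4 = (a_4 − i·b_4)/2 = -i/4.

Final answer: -i/4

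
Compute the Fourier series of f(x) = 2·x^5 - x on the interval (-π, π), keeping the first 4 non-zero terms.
(-80·π^2 + 4·π^4 + 478)·sin(x) + (-2·π^4 - 14 + 10·π^2)·sin(2·x) + (-80·π^2/27 + 106/81 + 4·π^4/3)·sin(3·x) + (-π^4 + 1/32 + 5·π^2/4)·sin(4·x)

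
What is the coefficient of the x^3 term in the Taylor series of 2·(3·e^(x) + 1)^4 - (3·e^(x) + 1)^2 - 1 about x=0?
Expand to order 3: 2·(3·e^(x) + 1)^4 - (3·e^(x) + 1)^2 - 1 = 2835·x^3 + 2475·x^2 + 1512·x + 495 + O(x^4).
The coefficient of x^3 is 2835.

Final answer: 2835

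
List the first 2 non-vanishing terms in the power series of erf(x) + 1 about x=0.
2·x/√(π) + 1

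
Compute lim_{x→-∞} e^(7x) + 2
Evaluate the dominant behaviour as x → -∞; each term tends to a finite value or vanishes.
Limit = 2.

Final answer: 2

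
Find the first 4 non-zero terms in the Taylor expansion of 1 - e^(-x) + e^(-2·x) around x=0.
-7·x^3/6 + 3·x^2/2 - x + 1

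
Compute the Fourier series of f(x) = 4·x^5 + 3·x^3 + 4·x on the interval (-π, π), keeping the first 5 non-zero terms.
(-154·π^2 + 8·π^4 + 932)·sin(x) + (-4·π^4 - 59/2 + 17·π^2)·sin(2·x) + (-106·π^2/27 + 428/81 + 8·π^4/3)·sin(3·x) + (-2·π^4 - 19/8 + π^2)·sin(4·x) + (-2·π^2/25 + 1012/625 + 8·π^4/5)·sin(5·x)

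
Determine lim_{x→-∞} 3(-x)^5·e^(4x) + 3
The product is a 0·∞ indeterminate form at x → -∞.
Rewrite the product as 3(-x)^5 / e^(-4x) (an ∞/∞ form) and apply L'Hôpital, or use the standard hierarchy e^(4|x|) ≫ |(-x)^5| as x → -∞.
The indeterminate product → 0, so the limit = 3.

Final answer: 3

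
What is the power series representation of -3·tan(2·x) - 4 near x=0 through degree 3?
-8·x^3 - 6·x - 4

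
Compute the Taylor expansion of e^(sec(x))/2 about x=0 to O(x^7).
151·e·x^6/1440 + e·x^4/6 + e·x^2/4 + e/2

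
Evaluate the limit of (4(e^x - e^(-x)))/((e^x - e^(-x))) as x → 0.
Both numerator and denominator → 0 as x → 0; this is a 0/0 indeterminate form.
Expand each to leading order near x = 0: numerator ~ 8·x, denominator ~ 2·x.
The limit of the ratio is 4.

Final answer: 4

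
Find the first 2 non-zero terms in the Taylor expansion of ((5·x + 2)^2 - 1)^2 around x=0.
120·x + 9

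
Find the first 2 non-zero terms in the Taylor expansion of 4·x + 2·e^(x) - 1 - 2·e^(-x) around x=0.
8·x - 1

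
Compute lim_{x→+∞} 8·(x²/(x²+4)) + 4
Evaluate the dominant behaviour as x → +∞; each term tends to a finite value or vanishes.
Limit = 12.

Final answer: 12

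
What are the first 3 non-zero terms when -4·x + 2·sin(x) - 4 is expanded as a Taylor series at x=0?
-x^3/3 - 2·x - 4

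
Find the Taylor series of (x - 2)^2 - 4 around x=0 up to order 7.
x^2 - 4·x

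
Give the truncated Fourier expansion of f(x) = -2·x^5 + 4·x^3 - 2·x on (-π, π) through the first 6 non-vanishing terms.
(-532 - 4·π^4 + 88·π^2)·sin(x) + (-14·π^2 + 23 + 2·π^4)·sin(2·x) + (-4·π^4/3 - 412/81 + 152·π^2/27)·sin(3·x) + (-13·π^2/4 + 71/32 + π^4)·sin(4·x) + (-4·π^4/5 - 836/625 + 56·π^2/25)·sin(5·x) + (-46·π^2/27 + 77/81 + 2·π^4/3)·sin(6·x)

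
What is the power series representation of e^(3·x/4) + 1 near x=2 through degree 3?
1 + e^(3/2) + 3·e^(3/2)·(x - 2)/4 + 9·e^(3/2)·(x - 2)^2/32 + 9·e^(3/2)·(x - 2)^3/128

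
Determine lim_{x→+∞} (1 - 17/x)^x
As x → +∞: this is the defining limit (1 - 17/x)^x → e^(-17).
Limit = e^(-17).

Final answer: e^(-17)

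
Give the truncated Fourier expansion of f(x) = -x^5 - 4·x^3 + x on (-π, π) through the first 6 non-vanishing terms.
(-2·π^4 - 190 + 32·π^2)·sin(x) + (-π^2 + 1/2 + π^4)·sin(2·x) + (-2·π^4/3 - 32·π^2/27 + 118/81)·sin(3·x) + (-65/64 + 11·π^2/8 + π^4/2)·sin(4·x) + (-2·π^4/5 - 32·π^2/25 + 442/625)·sin(5·x) + (-85/162 + 31·π^2/27 + π^4/3)·sin(6·x)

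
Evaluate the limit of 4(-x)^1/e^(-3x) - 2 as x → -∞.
The quotient is an ∞/∞ indeterminate form as x → -∞.
Compare growth rates of the dominant terms (exponentials ≫ polynomials ≫ logarithms), or apply L'Hôpital's rule; the quotient → 0.
Adding the constant: 0 - 2 = -2. Limit = -2.

Final answer: -2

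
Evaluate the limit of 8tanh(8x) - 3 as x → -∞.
Evaluate the dominant behaviour as x → -∞; each term tends to a finite value or vanishes.
Limit = -11.

Final answer: -11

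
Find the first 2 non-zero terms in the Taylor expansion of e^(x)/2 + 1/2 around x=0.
x/2 + 1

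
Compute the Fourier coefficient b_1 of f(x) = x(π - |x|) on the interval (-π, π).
b_1 = (1/π) ∫_{-π}^{π} f(x)·sin(1x) dx.
Evaluate the integral (use parity and integration by parts as needed): b_1 = 8/π.

Final answer: 8/π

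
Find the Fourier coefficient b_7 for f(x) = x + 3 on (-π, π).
b_7 = (1/π) ∫_{-π}^{π} f(x)·sin(7x) dx.
Evaluate the integral (use parity and integration by parts as needed): b_7 = 2/7.

Final answer: 2/7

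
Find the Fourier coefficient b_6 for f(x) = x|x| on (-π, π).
b_6 = (1/π) ∫_{-π}^{π} f(x)·sin(6x) dx.
Evaluate the integral (use parity and integration by parts as needed): b_6 = -π/3.

Final answer: -π/3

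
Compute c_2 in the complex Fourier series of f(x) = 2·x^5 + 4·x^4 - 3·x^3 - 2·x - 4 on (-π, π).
Compute the real Fourier coefficients first: a_2 = -12 + 8·π^2, b_2 = -2·π^4 - 35/2 + 13·π^2.
Then c_2 = (a_2 − i·b_2)/2 = -6 + 4·π^2 - 13·i·π^2/2 + 35·i/4 + i·π^4.

Final answer: -6 + 4·π^2 - 13·i·π^2/2 + 35·i/4 + i·π^4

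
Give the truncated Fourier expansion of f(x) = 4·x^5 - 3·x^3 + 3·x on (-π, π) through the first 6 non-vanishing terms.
(-166·π^2 + 8·π^4 + 1002)·sin(x) + (-4·π^4 - 75/2 + 23·π^2)·sin(2·x) + (-214·π^2/27 + 590/81 + 8·π^4/3)·sin(3·x) + (-2·π^4 - 3 + 4·π^2)·sin(4·x) + (-62·π^2/25 + 1122/625 + 8·π^4/5)·sin(5·x) + (-4·π^4/3 - 209/162 + 47·π^2/27)·sin(6·x)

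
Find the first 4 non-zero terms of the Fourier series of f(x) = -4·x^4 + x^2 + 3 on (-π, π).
(-196 + 32·π^2)·cos(x) + (13 - 8·π^2)·cos(2·x) + (-76/27 + 32·π^2/9)·cos(3·x) - 4·π^4/5 + 3 + π^2/3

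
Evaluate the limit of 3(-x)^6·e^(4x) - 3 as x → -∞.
The product is a 0·∞ indeterminate form at x → -∞.
Rewrite the product as 3(-x)^6 / e^(-4x) (an ∞/∞ form) and apply L'Hôpital, or use the standard hierarchy e^(4|x|) ≫ |(-x)^6| as x → -∞.
The indeterminate product → 0, so the limit = -3.

Final answer: -3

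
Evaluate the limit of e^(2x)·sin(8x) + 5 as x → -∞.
Evaluate the dominant behaviour as x → -∞; each term tends to a finite value or vanishes.
Limit = 5.

Final answer: 5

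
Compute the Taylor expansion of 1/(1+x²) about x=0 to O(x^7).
-x^6 + x^4 - x^2 + 1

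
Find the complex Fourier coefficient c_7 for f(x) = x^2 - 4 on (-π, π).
Compute the real Fourier coefficients first: a_7 = -4/49, b_7 = 0.
Then c_7 = (a_7 − i·b_7)/2 = -2/49.

Final answer: -2/49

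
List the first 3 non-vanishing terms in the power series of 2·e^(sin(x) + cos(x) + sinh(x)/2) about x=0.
5·e·x^2/4 + 3·e·x + 2·e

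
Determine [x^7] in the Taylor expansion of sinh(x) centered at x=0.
Expand to order 7: sinh(x) = x^7/5040 + x^5/120 + x^3/6 + x + O(x^8).
The coefficient of x^7 is 1/5040.

Final answer: 1/5040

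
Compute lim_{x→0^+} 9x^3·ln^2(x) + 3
The product is a 0·∞ indeterminate form at x → 0⁺.
Rewrite the product as 9·ln^2(x) / x^(-3) and apply L'Hôpital, or use the standard hierarchy x^(-3) ≫ |ln x|^2 as x → 0⁺.
The indeterminate product → 0, so the limit = 3.

Final answer: 3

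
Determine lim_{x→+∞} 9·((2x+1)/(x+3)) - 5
Evaluate the dominant behaviour as x → +∞; each term tends to a finite value or vanishes.
Limit = 13.

Final answer: 13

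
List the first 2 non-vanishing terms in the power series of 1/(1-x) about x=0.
x + 1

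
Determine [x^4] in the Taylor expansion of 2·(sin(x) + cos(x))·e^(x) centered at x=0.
Expand to order 4: 2·(sin(x) + cos(x))·e^(x) = -x^4/3 + 2·x^2 + 4·x + 2 + O(x^5).
The coefficient of x^4 is -1/3.

Final answer: -1/3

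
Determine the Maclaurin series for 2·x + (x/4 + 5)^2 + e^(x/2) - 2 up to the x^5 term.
x^5/3840 + x^4/384 + x^3/48 + 3·x^2/16 + 5·x + 24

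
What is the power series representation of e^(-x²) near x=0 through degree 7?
-x^6/6 + x^4/2 - x^2 + 1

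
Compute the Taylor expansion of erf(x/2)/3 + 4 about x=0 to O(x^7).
x^5/(480·√(π)) - x^3/(36·√(π)) + x/(3·√(π)) + 4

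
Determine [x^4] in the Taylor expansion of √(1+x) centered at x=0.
Expand to order 4: √(1+x) = -5·x^4/128 + x^3/16 - x^2/8 + x/2 + 1 + O(x^5).
The coefficient of x^4 is -5/128.

Final answer: -5/128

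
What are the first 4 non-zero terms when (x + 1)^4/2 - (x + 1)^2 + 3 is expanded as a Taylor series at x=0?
x^4/2 + 2·x^3 + 2·x^2 + 5/2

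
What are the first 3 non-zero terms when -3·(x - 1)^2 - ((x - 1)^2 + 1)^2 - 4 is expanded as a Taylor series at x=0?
-11·x^2 + 14·x - 11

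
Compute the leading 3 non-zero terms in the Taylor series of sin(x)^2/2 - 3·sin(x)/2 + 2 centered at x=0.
x^2/2 - 3·x/2 + 2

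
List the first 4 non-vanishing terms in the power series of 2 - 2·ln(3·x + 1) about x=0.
-18·x^3 + 9·x^2 - 6·x + 2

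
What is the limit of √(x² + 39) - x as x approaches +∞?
This is an ∞ − ∞ indeterminate form.
Multiply and divide by the conjugate √(x²+39) + x; the x² terms cancel, leaving 39/(√(x²+39)+x) → 0.
Limit = 0.

Final answer: 0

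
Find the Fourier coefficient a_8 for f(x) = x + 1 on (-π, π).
a_8 = (1/π) ∫_{-π}^{π} f(x)·cos(8x) dx.
Evaluate the integral (use parity and integration by parts as needed): a_8 = 0.

Final answer: 0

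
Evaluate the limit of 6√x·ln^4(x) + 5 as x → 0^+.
The product is a 0·∞ indeterminate form at x → 0⁺.
Rewrite the product as 6·ln^4(x) / x^(-1/2) and apply L'Hôpital, or use the standard hierarchy x^(-1/2) ≫ |ln x|^4 as x → 0⁺.
The indeterminate product → 0, so the limit = 5.

Final answer: 5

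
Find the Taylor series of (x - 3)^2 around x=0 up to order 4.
x^2 - 6·x + 9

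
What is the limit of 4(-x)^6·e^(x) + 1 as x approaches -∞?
The product is a 0·∞ indeterminate form at x → -∞.
Rewrite the product as 4(-x)^6 / e^(-x) (an ∞/∞ form) and apply L'Hôpital, or use the standard hierarchy e^(|x|) ≫ |(-x)^6| as x → -∞.
The indeterminate product → 0, so the limit = 1.

Final answer: 1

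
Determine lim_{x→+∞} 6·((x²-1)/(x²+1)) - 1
Evaluate the dominant behaviour as x → +∞; each term tends to a finite value or vanishes.
Limit = 5.

Final answer: 5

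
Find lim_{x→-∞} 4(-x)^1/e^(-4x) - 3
The quotient is an ∞/∞ indeterminate form as x → -∞.
Compare growth rates of the dominant terms (exponentials ≫ polynomials ≫ logarithms), or apply L'Hôpital's rule; the quotient → 0.
Adding the constant: 0 - 3 = -3. Limit = -3.

Final answer: -3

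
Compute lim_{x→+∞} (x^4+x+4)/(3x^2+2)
This is an ∞/∞ indeterminate form as x → +∞.
Divide numerator and denominator by x^4 and let the lower-order terms vanish; the numerator's degree 4 exceeds the denominator's degree 2, so the quotient diverges.
Limit = ∞.

Final answer: ∞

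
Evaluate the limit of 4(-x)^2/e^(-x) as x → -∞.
This is an ∞/∞ indeterminate form as x → -∞.
Compare growth rates of the dominant terms (exponentials ≫ polynomials ≫ logarithms), or apply L'Hôpital's rule; the quotient → 0.
Limit = 0.

Final answer: 0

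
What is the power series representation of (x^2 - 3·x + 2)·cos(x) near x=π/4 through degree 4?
-3·√(2)·π/8 + √(2)·π^2/32 + √(2) + (-5·√(2)/2 - √(2)·π^2/32 + 5·√(2)·π/8)·(x - π/4) + (-√(2)·π/16 - √(2)·π^2/64 + 3·√(2)/2)·(x - π/4)^2 + (-3·√(2)·π/16 + √(2)·π^2/192 + 5·√(2)/12)·(x - π/4)^3 + (-11·√(2)/24 + √(2)·π^2/768 + 5·√(2)·π/192)·(x - π/4)^4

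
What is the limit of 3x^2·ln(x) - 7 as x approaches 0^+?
The product is a 0·∞ indeterminate form at x → 0⁺.
Rewrite the product as 3·ln(x) / x^(-2) and apply L'Hôpital, or use the standard hierarchy x^(-2) ≫ |ln x| as x → 0⁺.
The indeterminate product → 0, so the limit = -7.

Final answer: -7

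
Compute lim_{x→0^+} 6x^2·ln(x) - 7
The product is a 0·∞ indeterminate form at x → 0⁺.
Rewrite the product as 6·ln(x) / x^(-2) and apply L'Hôpital, or use the standard hierarchy x^(-2) ≫ |ln x| as x → 0⁺.
The indeterminate product → 0, so the limit = -7.

Final answer: -7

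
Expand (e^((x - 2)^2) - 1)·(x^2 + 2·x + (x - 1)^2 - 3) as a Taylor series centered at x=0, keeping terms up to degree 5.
196·x^5·e^(4)/15 - 61·x^4·e^(4)/3 + 64·x^3·e^(4)/3 + x^2·(-16·e^(4) - 2) + 8·x·e^(4) - 2·e^(4) + 2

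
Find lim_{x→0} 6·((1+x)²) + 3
Direct substitution at x = 0 gives 9.

Final answer: 9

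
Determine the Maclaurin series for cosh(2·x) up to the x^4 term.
2·x^4/3 + 2·x^2 + 1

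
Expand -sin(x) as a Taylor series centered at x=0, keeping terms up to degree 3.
x^3/6 - x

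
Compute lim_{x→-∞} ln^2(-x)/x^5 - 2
The quotient is an ∞/∞ indeterminate form as x → -∞.
Compare growth rates of the dominant terms (exponentials ≫ polynomials ≫ logarithms), or apply L'Hôpital's rule; the quotient → 0.
Adding the constant: 0 - 2 = -2. Limit = -2.

Final answer: -2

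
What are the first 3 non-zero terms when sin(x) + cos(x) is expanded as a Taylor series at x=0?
-x^2/2 + x + 1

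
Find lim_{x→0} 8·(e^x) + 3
Direct substitution at x = 0 gives 11.

Final answer: 11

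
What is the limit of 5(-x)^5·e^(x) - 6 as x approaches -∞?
The product is a 0·∞ indeterminate form at x → -∞.
Rewrite the product as 5(-x)^5 / e^(-x) (an ∞/∞ form) and apply L'Hôpital, or use the standard hierarchy e^(|x|) ≫ |(-x)^5| as x → -∞.
The indeterminate product → 0, so the limit = -6.

Final answer: -6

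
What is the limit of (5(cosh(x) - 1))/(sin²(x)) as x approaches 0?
Both numerator and denominator → 0 as x → 0; this is a 0/0 indeterminate form.
Expand each to leading order near x = 0: numerator ~ 5·x^2/2, denominator ~ x^2.
The limit of the ratio is 5/2.

Final answer: 5/2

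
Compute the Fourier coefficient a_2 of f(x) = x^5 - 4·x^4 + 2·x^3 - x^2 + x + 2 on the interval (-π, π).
a_2 = (1/π) ∫_{-π}^{π} f(x)·cos(2x) dx.
Evaluate the integral (use parity and integration by parts as needed): a_2 = 11 - 8·π^2.

Final answer: 11 - 8·π^2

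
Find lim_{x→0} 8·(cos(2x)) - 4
Direct substitution at x = 0 gives 4.

Final answer: 4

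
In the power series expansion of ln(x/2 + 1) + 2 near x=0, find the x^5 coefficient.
Expand to order 5: ln(x/2 + 1) + 2 = x^5/160 - x^4/64 + x^3/24 - x^2/8 + x/2 + 2 + O(x^6).
The coefficient of x^5 is 1/160.

Final answer: 1/160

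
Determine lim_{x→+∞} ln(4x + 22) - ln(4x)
This is an ∞ − ∞ indeterminate form.
Combine the logarithms: ln(4x+22) − ln(4x) = ln((4x+22)/(4x)) = ln(1 + 22/(4x)) → ln(1) = 0.
Limit = 0.

Final answer: 0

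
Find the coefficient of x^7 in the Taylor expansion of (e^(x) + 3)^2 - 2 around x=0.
Expand to order 7: (e^(x) + 3)^2 - 2 = 67·x^7/2520 + 7·x^6/72 + 19·x^5/60 + 11·x^4/12 + 7·x^3/3 + 5·x^2 + 8·x + 14 + O(x^8).
The coefficient of x^7 is 67/2520.

Final answer: 67/2520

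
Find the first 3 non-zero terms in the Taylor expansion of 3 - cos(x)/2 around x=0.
-x^4/48 + x^2/4 + 5/2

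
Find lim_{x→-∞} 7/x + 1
Evaluate the dominant behaviour as x → -∞; each term tends to a finite value or vanishes.
Limit = 1.

Final answer: 1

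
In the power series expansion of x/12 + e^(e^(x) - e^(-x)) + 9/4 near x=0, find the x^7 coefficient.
Expand to order 7: x/12 + e^(e^(x) - e^(-x)) + 9/4 = 989·x^7/2520 + 28·x^6/45 + 19·x^5/20 + 4·x^4/3 + 5·x^3/3 + 2·x^2 + 25·x/12 + 13/4 + O(x^8).
The coefficient of x^7 is 989/2520.

Final answer: 989/2520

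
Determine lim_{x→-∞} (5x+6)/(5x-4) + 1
Evaluate the dominant behaviour as x → -∞; each term tends to a finite value or vanishes.
Limit = 2.

Final answer: 2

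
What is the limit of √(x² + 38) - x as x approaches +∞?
This is an ∞ − ∞ indeterminate form.
Multiply and divide by the conjugate √(x²+38) + x; the x² terms cancel, leaving 38/(√(x²+38)+x) → 0.
Limit = 0.

Final answer: 0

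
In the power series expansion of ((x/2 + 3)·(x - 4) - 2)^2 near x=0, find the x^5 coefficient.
Expand to order 5: ((x/2 + 3)·(x - 4) - 2)^2 = x^4/4 + x^3 - 13·x^2 - 28·x + 196 + O(x^6).
The coefficient of x^5 is 0.

Final answer: 0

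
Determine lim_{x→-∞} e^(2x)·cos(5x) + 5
Evaluate the dominant behaviour as x → -∞; each term tends to a finite value or vanishes.
Limit = 5.

Final answer: 5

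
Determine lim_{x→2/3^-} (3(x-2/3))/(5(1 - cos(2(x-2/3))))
Both numerator and denominator → 0 as x → 2/3^-; this is a 0/0 indeterminate form.
Expand each to leading order near x = 2/3: numerator ~ 3·(x - 2/3), denominator ~ 10·(x - 2/3)^2.
The limit of the ratio is -∞.

Final answer: -∞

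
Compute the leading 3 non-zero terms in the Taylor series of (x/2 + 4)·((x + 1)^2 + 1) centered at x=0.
5·x^2 + 9·x + 8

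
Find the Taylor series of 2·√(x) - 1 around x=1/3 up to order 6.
-1 + 2·√(3)/3 + √(3)·(x - 1/3) - 3·√(3)·(x - 1/3)^2/4 + 9·√(3)·(x - 1/3)^3/8 - 135·√(3)·(x - 1/3)^4/64 + 567·√(3)·(x - 1/3)^5/128 - 5103·√(3)·(x - 1/3)^6/512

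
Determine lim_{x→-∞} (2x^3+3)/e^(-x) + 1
The quotient is an ∞/∞ indeterminate form as x → -∞.
Compare growth rates of the dominant terms (exponentials ≫ polynomials ≫ logarithms), or apply L'Hôpital's rule; the quotient → 0.
Adding the constant: 0 + 1 = 1. Limit = 1.

Final answer: 1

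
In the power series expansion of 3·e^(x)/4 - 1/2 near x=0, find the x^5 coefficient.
Expand to order 5: 3·e^(x)/4 - 1/2 = x^5/160 + x^4/32 + x^3/8 + 3·x^2/8 + 3·x/4 + 1/4 + O(x^6).
The coefficient of x^5 is 1/160.

Final answer: 1/160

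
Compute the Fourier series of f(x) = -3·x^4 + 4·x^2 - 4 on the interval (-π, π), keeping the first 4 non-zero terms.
(-160 + 24·π^2)·cos(x) + (13 - 6·π^2)·cos(2·x) + (-32/9 + 8·π^2/3)·cos(3·x) - 3·π^4/5 - 4 + 4·π^2/3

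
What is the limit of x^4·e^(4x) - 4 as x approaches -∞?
The product is a 0·∞ indeterminate form at x → -∞.
Rewrite the product as x^4 / e^(-4x) (an ∞/∞ form) and apply L'Hôpital, or use the standard hierarchy e^(4|x|) ≫ |x^4| as x → -∞.
The indeterminate product → 0, so the limit = -4.

Final answer: -4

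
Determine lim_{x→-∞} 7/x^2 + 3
Evaluate the dominant behaviour as x → -∞; each term tends to a finite value or vanishes.
Limit = 3.

Final answer: 3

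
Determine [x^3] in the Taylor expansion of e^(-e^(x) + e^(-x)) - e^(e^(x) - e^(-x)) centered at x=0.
Expand to order 3: e^(-e^(x) + e^(-x)) - e^(e^(x) - e^(-x)) = -10·x^3/3 - 4·x + O(x^4).
The coefficient of x^3 is -10/3.

Final answer: -10/3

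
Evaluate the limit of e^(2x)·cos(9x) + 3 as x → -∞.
Evaluate the dominant behaviour as x → -∞; each term tends to a finite value or vanishes.
Limit = 3.

Final answer: 3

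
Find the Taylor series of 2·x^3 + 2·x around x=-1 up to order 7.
-4 + 8·(x + 1) - 6·(x + 1)^2 + 2·(x + 1)^3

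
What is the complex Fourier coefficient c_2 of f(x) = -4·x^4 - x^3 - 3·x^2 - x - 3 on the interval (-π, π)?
Compute the real Fourier coefficients first: a_2 = 9 - 8·π^2, b_2 = -1/2 + π^2.
Then c_2 = (a_2 − i·b_2)/2 = -4·π^2 + 9/2 - i·π^2/2 + i/4.

Final answer: -4·π^2 + 9/2 - i·π^2/2 + i/4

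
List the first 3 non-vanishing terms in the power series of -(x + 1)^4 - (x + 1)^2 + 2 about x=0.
-4·x^3 - 7·x^2 - 6·x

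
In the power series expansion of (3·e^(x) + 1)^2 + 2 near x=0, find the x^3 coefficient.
Expand to order 3: (3·e^(x) + 1)^2 + 2 = 13·x^3 + 21·x^2 + 24·x + 18 + O(x^4).
The coefficient of x^3 is 13.

Final answer: 13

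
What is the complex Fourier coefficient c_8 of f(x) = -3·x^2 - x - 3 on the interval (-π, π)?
Compute the real Fourier coefficients first: a_8 = -3/16, b_8 = 1/4.
Then c_8 = (a_8 − i·b_8)/2 = -3/32 - i/8.

Final answer: -3/32 - i/8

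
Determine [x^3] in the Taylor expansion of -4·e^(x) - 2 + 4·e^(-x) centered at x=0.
Expand to order 3: -4·e^(x) - 2 + 4·e^(-x) = -4·x^3/3 - 8·x - 2 + O(x^4).
The coefficient of x^3 is -4/3.

Final answer: -4/3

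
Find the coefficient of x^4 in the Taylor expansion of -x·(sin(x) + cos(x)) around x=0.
Expand to order 4: -x·(sin(x) + cos(x)) = x^4/6 + x^3/2 - x^2 - x + O(x^5).
The coefficient of x^4 is 1/6.

Final answer: 1/6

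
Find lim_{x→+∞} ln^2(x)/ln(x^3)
This is an ∞/∞ indeterminate form as x → +∞.
Write ln(x^3) = 3·ln(x), reducing the quotient to ln(x)/3 → ∞.
Limit = ∞.

Final answer: ∞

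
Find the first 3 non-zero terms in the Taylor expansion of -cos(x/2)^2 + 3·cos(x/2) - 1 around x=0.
-5·x^4/384 - x^2/8 + 1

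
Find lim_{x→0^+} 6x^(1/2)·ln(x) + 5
The product is a 0·∞ indeterminate form at x → 0⁺.
Rewrite the product as 6·ln(x) / x^(-1/2) and apply L'Hôpital, or use the standard hierarchy x^(-1/2) ≫ |ln x| as x → 0⁺.
The indeterminate product → 0, so the limit = 5.

Final answer: 5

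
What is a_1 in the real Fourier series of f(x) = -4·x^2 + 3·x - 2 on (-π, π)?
a_1 = (1/π) ∫_{-π}^{π} f(x)·cos(1x) dx.
Evaluate the integral (use parity and integration by parts as needed): a_1 = 16.

Final answer: 16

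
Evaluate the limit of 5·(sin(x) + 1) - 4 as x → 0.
Direct substitution at x = 0 gives 1.

Final answer: 1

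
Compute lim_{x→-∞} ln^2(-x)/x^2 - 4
The quotient is an ∞/∞ indeterminate form as x → -∞.
Compare growth rates of the dominant terms (exponentials ≫ polynomials ≫ logarithms), or apply L'Hôpital's rule; the quotient → 0.
Adding the constant: 0 - 4 = -4. Limit = -4.

Final answer: -4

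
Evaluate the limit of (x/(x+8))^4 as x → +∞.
As x → +∞: x/(x+8) = 1/(1 + 8/x) → 1, and the 4th power of a limit-1 base also → 1.
Limit = 1.

Final answer: 1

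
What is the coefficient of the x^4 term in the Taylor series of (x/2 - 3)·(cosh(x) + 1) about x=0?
Expand to order 4: (x/2 - 3)·(cosh(x) + 1) = -x^4/8 + x^3/4 - 3·x^2/2 + x - 6 + O(x^5).
The coefficient of x^4 is -1/8.

Final answer: -1/8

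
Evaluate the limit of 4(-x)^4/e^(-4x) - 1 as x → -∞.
The quotient is an ∞/∞ indeterminate form as x → -∞.
Compare growth rates of the dominant terms (exponentials ≫ polynomials ≫ logarithms), or apply L'Hôpital's rule; the quotient → 0.
Adding the constant: 0 - 1 = -1. Limit = -1.

Final answer: -1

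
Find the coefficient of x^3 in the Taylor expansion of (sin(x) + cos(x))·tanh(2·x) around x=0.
Expand to order 3: (sin(x) + cos(x))·tanh(2·x) = -11·x^3/3 + 2·x^2 + 2·x + O(x^4).
The coefficient of x^3 is -11/3.

Final answer: -11/3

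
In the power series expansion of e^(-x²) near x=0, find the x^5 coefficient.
Expand to order 5: e^(-x²) = x^4/2 - x^2 + 1 + O(x^6).
The coefficient of x^5 is 0.

Final answer: 0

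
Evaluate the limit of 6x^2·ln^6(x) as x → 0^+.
This is a 0·∞ indeterminate form at x → 0⁺.
Rewrite the product as 6·ln^6(x) / x^(-2) and apply L'Hôpital, or use the standard hierarchy x^(-2) ≫ |ln x|^6 as x → 0⁺.
The indeterminate product → 0, so the limit = 0.

Final answer: 0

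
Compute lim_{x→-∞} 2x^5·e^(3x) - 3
The product is a 0·∞ indeterminate form at x → -∞.
Rewrite the product as 2x^5 / e^(-3x) (an ∞/∞ form) and apply L'Hôpital, or use the standard hierarchy e^(3|x|) ≫ |x^5| as x → -∞.
The indeterminate product → 0, so the limit = -3.

Final answer: -3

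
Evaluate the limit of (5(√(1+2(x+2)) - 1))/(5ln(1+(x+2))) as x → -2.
Both numerator and denominator → 0 as x → -2; this is a 0/0 indeterminate form.
Expand each to leading order near x = -2: numerator ~ 5·(x + 2), denominator ~ 5·(x + 2).
The limit of the ratio is 1.

Final answer: 1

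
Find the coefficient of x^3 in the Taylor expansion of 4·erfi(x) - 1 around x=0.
Expand to order 3: 4·erfi(x) - 1 = 8·x^3/(3·√(π)) + 8·x/√(π) - 1 + O(x^4).
The coefficient of x^3 is 8/(3·√(π)).

Final answer: 8/(3·√(π))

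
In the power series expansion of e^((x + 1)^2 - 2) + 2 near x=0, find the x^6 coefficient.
Expand to order 6: e^((x + 1)^2 - 2) + 2 = 173·x^6·e^(-1)/90 + 13·x^5·e^(-1)/5 + 19·x^4·e^(-1)/6 + 10·x^3·e^(-1)/3 + 3·x^2·e^(-1) + 2·x·e^(-1) + e^(-1) + 2 + O(x^7).
The coefficient of x^6 is 173·e^(-1)/90.

Final answer: 173·e^(-1)/90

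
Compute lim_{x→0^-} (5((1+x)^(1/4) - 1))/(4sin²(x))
Both numerator and denominator → 0 as x → 0^-; this is a 0/0 indeterminate form.
Expand each to leading order near x = 0: numerator ~ 5·x/4, denominator ~ 4·x^2.
The limit of the ratio is -∞.

Final answer: -∞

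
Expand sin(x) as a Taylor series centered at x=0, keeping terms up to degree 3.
-x^3/6 + x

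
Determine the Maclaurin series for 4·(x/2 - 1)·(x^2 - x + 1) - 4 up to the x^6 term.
2·x^3 - 6·x^2 + 6·x - 8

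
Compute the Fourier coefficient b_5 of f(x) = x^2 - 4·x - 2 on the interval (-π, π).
b_5 = (1/π) ∫_{-π}^{π} f(x)·sin(5x) dx.
Evaluate the integral (use parity and integration by parts as needed): b_5 = -8/5.

Final answer: -8/5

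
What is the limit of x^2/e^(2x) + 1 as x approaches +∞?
The quotient is an ∞/∞ indeterminate form as x → +∞.
The exponential denominator e^(2x) dominates the polynomial numerator (e^x ≫ x^2 as x → ∞), so the quotient → 0.
Adding the constant: 0 + 1 = 1. Limit = 1.

Final answer: 1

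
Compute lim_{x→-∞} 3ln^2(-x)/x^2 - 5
The quotient is an ∞/∞ indeterminate form as x → -∞.
Compare growth rates of the dominant terms (exponentials ≫ polynomials ≫ logarithms), or apply L'Hôpital's rule; the quotient → 0.
Adding the constant: 0 - 5 = -5. Limit = -5.

Final answer: -5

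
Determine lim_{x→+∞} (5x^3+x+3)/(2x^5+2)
This is an ∞/∞ indeterminate form as x → +∞.
Divide numerator and denominator by x^5 and let the lower-order terms vanish; the numerator's degree 3 is below the denominator's degree 5, so the quotient → 0.
Limit = 0.

Final answer: 0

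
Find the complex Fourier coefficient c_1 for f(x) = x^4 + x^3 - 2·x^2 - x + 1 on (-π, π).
Compute the real Fourier coefficients first: a_1 = 56 - 8·π^2, b_1 = -14 + 2·π^2.
Then c_1 = (a_1 − i·b_1)/2 = -4·π^2 + 28 - i·π^2 + 7·i.

Final answer: -4·π^2 + 28 - i·π^2 + 7·i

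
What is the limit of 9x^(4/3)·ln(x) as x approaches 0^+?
This is a 0·∞ indeterminate form at x → 0⁺.
Rewrite the product as 9·ln(x) / x^(-4/3) and apply L'Hôpital, or use the standard hierarchy x^(-4/3) ≫ |ln x| as x → 0⁺.
The indeterminate product → 0, so the limit = 0.

Final answer: 0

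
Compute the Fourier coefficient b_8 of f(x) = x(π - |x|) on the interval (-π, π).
b_8 = (1/π) ∫_{-π}^{π} f(x)·sin(8x) dx.
Evaluate the integral (use parity and integration by parts as needed): b_8 = 0.

Final answer: 0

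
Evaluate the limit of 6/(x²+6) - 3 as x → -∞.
Evaluate the dominant behaviour as x → -∞; each term tends to a finite value or vanishes.
Limit = -3.

Final answer: -3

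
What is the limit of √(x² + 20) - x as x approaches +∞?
This is an ∞ − ∞ indeterminate form.
Multiply and divide by the conjugate √(x²+20) + x; the x² terms cancel, leaving 20/(√(x²+20)+x) → 0.
Limit = 0.

Final answer: 0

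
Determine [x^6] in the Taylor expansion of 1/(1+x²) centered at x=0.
Expand to order 6: 1/(1+x²) = -x^6 + x^4 - x^2 + 1 + O(x^7).
The coefficient of x^6 is -1.

Final answer: -1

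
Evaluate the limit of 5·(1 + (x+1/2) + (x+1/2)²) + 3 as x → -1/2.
Direct substitution at x = -1/2 gives 8.

Final answer: 8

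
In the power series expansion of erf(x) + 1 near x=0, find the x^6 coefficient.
Expand to order 6: erf(x) + 1 = x^5/(5·√(π)) - 2·x^3/(3·√(π)) + 2·x/√(π) + 1 + O(x^7).
The coefficient of x^6 is 0.

Final answer: 0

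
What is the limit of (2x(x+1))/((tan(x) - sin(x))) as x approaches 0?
Both numerator and denominator → 0 as x → 0; this is a 0/0 indeterminate form.
Expand each to leading order near x = 0: numerator ~ 2·x, denominator ~ x^3/2.
The limit of the ratio is ∞.

Final answer: ∞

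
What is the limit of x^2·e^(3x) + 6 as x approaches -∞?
The product is a 0·∞ indeterminate form at x → -∞.
Rewrite the product as x^2 / e^(-3x) (an ∞/∞ form) and apply L'Hôpital, or use the standard hierarchy e^(3|x|) ≫ |x^2| as x → -∞.
The indeterminate product → 0, so the limit = 6.

Final answer: 6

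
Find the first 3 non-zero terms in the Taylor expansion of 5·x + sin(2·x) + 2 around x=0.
-4·x^3/3 + 7·x + 2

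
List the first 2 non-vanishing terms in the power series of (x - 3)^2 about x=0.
9 - 6·x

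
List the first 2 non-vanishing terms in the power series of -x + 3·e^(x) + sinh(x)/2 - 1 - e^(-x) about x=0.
7·x/2 + 1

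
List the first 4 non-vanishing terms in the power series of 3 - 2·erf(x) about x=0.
-2·x^5/(5·√(π)) + 4·x^3/(3·√(π)) - 4·x/√(π) + 3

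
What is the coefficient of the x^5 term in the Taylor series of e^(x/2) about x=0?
Expand to order 5: e^(x/2) = x^5/3840 + x^4/384 + x^3/48 + x^2/8 + x/2 + 1 + O(x^6).
The coefficient of x^5 is 1/3840.

Final answer: 1/3840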